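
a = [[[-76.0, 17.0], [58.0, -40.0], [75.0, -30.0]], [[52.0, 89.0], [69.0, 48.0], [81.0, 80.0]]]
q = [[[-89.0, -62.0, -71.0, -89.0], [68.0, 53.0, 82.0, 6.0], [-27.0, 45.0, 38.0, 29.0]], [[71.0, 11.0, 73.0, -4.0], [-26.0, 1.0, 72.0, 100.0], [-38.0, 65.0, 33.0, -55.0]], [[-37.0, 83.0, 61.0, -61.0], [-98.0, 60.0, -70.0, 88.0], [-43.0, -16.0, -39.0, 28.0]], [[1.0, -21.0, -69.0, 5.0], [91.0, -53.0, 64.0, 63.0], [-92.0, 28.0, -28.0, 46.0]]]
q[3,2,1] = 28.0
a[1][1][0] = 69.0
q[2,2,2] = -39.0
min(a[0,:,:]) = -76.0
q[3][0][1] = -21.0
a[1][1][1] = 48.0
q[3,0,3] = 5.0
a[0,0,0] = -76.0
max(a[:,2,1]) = 80.0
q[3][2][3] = 46.0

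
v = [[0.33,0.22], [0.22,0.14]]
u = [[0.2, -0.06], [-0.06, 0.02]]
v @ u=[[0.05, -0.02], [0.04, -0.01]]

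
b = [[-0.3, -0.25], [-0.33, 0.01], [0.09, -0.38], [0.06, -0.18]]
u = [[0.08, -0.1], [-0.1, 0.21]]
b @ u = [[0.00, -0.02], [-0.03, 0.04], [0.05, -0.09], [0.02, -0.04]]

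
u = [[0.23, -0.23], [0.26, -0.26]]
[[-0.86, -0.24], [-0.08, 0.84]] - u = [[-1.09,-0.01], [-0.34,1.10]]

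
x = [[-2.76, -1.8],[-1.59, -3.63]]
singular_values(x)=[4.95, 1.45]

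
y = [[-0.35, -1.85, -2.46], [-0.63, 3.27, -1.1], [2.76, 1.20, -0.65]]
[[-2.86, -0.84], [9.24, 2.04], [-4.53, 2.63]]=y@[[-2.66, 0.61], [2.26, 0.66], [-0.16, -0.24]]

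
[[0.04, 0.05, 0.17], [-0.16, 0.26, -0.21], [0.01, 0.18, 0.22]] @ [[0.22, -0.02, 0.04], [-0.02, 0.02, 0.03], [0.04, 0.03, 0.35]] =[[0.01,0.01,0.06], [-0.05,0.0,-0.07], [0.01,0.01,0.08]]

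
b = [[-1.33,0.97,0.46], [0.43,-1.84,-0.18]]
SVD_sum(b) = [[-0.79, 1.33, 0.29], [0.90, -1.53, -0.33]] + [[-0.54, -0.36, 0.17], [-0.47, -0.31, 0.15]]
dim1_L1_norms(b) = [2.76, 2.45]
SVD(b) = [[-0.66, 0.75], [0.75, 0.66]] @ diag([2.392766822145824, 0.8938495034613916]) @ [[0.5, -0.85, -0.18], [-0.81, -0.53, 0.26]]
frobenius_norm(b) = 2.55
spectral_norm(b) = 2.39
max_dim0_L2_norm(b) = 2.08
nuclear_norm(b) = 3.29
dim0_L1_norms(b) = [1.76, 2.81, 0.64]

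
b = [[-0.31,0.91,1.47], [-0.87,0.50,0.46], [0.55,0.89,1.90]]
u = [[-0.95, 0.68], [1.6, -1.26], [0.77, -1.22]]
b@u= [[2.88, -3.15], [1.98, -1.78], [2.36, -3.07]]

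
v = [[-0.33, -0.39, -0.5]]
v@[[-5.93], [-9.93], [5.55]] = [[3.05]]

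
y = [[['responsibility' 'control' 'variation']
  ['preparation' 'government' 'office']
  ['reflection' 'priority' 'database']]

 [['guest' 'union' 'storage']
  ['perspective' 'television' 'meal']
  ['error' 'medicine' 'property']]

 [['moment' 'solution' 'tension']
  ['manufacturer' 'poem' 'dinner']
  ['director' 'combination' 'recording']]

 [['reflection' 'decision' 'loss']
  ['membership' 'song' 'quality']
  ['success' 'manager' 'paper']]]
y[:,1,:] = [['preparation', 'government', 'office'], ['perspective', 'television', 'meal'], ['manufacturer', 'poem', 'dinner'], ['membership', 'song', 'quality']]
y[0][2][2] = 'database'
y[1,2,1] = 'medicine'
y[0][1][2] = 'office'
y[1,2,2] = 'property'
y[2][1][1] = 'poem'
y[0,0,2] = 'variation'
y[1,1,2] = 'meal'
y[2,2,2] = 'recording'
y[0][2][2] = 'database'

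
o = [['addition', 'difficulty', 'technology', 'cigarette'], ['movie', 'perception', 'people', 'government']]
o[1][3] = 'government'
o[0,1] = 'difficulty'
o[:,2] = ['technology', 'people']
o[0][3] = 'cigarette'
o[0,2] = 'technology'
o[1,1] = 'perception'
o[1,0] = 'movie'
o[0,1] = 'difficulty'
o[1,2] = 'people'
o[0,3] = 'cigarette'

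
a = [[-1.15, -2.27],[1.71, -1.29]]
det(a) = 5.365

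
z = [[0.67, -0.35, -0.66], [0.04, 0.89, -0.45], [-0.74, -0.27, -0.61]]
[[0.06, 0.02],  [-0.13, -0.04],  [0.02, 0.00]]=z @ [[0.02, 0.01], [-0.14, -0.04], [0.01, 0.00]]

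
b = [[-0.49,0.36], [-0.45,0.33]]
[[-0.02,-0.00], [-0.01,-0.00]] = b @[[0.04,0.01], [0.01,-0.00]]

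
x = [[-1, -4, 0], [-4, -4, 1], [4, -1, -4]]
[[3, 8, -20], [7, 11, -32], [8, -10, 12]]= x@[[-3, 0, 4], [0, -2, 4], [-5, 3, 0]]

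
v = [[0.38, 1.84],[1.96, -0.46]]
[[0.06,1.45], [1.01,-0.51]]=v@ [[0.5,  -0.07], [-0.07,  0.8]]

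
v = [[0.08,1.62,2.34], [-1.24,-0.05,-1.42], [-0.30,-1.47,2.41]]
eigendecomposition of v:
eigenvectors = [[(0.81+0j),(0.81-0j),0.35+0.00j], [(-0.09+0.53j),-0.09-0.53j,-0.49+0.00j], [(-0.09+0.22j),-0.09-0.22j,0.80+0.00j]]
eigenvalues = [(-0.37+1.7j), (-0.37-1.7j), (3.17+0j)]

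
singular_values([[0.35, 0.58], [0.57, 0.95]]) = [1.3, 0.0]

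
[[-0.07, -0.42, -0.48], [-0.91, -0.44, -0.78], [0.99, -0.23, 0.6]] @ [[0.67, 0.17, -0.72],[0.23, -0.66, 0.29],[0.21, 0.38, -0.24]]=[[-0.24, 0.08, 0.04], [-0.87, -0.16, 0.71], [0.74, 0.55, -0.92]]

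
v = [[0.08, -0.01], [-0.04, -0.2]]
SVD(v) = [[-0.03, 1.0], [1.00, 0.03]] @ diag([0.20406121091754387, 0.08036804214901401]) @ [[-0.21, -0.98], [0.98, -0.21]]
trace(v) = -0.12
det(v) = -0.02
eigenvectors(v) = [[0.99, 0.04],  [-0.14, 1.00]]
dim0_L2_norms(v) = [0.09, 0.2]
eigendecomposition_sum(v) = [[0.08, -0.00], [-0.01, 0.0]] + [[-0.0, -0.01], [-0.03, -0.2]]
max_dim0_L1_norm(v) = 0.21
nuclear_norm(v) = 0.28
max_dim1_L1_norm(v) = 0.24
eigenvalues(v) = [0.08, -0.2]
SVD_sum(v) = [[0.00, 0.01], [-0.04, -0.2]] + [[0.08, -0.02], [0.0, -0.00]]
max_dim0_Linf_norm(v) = 0.2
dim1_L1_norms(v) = [0.09, 0.24]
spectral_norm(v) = 0.20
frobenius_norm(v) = 0.22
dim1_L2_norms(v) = [0.08, 0.2]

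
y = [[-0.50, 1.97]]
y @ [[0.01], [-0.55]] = [[-1.09]]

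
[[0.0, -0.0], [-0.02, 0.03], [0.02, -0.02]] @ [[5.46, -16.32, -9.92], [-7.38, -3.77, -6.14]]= [[0.0, 0.0, 0.00], [-0.33, 0.21, 0.01], [0.26, -0.25, -0.08]]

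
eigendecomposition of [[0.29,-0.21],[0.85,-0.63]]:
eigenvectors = [[0.60, 0.31], [0.80, 0.95]]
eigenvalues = [0.01, -0.35]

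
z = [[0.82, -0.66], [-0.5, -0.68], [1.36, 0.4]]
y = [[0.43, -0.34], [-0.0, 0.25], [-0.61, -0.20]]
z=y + [[0.39, -0.32],[-0.50, -0.93],[1.97, 0.60]]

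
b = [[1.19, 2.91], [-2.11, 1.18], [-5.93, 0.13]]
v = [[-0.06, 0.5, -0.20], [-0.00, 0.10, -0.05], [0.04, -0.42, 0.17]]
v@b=[[0.06, 0.39], [0.09, 0.11], [-0.07, -0.36]]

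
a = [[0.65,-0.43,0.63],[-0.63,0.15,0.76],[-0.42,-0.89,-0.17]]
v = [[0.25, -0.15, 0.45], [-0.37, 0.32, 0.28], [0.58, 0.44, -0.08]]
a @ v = [[0.69, 0.04, 0.12], [0.23, 0.48, -0.30], [0.13, -0.30, -0.42]]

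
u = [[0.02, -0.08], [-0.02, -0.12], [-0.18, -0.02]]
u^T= [[0.02, -0.02, -0.18],[-0.08, -0.12, -0.02]]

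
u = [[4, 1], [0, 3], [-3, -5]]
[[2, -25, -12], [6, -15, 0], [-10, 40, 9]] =u @ [[0, -5, -3], [2, -5, 0]]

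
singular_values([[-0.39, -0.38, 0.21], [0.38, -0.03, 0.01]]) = [0.64, 0.28]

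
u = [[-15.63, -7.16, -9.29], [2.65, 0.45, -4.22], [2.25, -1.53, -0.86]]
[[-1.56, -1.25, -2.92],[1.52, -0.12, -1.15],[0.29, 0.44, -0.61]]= u @ [[0.16, 0.11, -0.05], [0.18, -0.17, 0.18], [-0.24, 0.08, 0.26]]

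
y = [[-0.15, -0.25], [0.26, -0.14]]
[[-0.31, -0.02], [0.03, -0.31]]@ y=[[0.04, 0.08], [-0.09, 0.04]]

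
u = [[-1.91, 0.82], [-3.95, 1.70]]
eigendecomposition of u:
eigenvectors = [[-0.44, -0.39], [-0.90, -0.92]]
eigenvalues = [-0.24, 0.03]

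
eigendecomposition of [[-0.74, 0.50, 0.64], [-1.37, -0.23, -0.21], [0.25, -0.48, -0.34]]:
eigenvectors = [[0.28-0.49j, (0.28+0.49j), 0.10+0.00j], [0.75+0.00j, 0.75-0.00j, -0.71+0.00j], [0.02+0.35j, (0.02-0.35j), (0.7+0j)]]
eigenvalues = [(-0.75+0.8j), (-0.75-0.8j), (0.18+0j)]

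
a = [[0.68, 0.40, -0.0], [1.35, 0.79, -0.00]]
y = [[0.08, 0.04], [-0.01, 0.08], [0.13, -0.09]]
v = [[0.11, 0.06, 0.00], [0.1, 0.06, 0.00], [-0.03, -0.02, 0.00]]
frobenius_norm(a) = 1.75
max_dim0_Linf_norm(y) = 0.13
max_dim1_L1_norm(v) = 0.17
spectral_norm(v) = 0.17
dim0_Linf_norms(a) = [1.35, 0.79, 0.0]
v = y @ a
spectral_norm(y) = 0.17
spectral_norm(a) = 1.75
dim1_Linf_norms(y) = [0.08, 0.08, 0.13]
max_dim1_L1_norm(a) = 2.14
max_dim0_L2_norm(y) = 0.15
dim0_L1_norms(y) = [0.22, 0.21]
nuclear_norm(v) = 0.18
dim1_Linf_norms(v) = [0.11, 0.1, 0.03]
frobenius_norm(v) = 0.17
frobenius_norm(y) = 0.20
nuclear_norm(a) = 1.75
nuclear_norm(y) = 0.27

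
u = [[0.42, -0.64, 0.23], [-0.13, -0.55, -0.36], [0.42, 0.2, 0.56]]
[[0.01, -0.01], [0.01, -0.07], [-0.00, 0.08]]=u @ [[-0.02, -0.15], [-0.02, 0.0], [0.02, 0.25]]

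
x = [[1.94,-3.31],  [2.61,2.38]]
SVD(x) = [[-0.83, 0.56], [0.56, 0.83]] @ diag([4.077714929163499, 3.2509138648197244]) @ [[-0.03, 1.00], [1.00, 0.03]]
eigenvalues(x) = [(2.16+2.93j), (2.16-2.93j)]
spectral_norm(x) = 4.08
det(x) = 13.26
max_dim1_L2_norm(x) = 3.84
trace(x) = 4.32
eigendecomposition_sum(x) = [[(0.97+1.55j), -1.66+1.22j], [1.31-0.96j, 1.19+1.38j]] + [[0.97-1.55j, -1.66-1.22j], [1.30+0.96j, 1.19-1.38j]]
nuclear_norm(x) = 7.33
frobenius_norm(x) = 5.21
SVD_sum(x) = [[0.12, -3.37], [-0.08, 2.29]] + [[1.82, 0.06], [2.69, 0.09]]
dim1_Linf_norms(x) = [3.31, 2.61]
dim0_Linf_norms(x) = [2.61, 3.31]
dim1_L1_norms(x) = [5.25, 4.99]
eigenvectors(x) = [[0.75+0.00j, 0.75-0.00j], [(-0.05-0.66j), -0.05+0.66j]]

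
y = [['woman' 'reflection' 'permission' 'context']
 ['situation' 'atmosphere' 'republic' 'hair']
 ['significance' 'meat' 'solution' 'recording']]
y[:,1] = ['reflection', 'atmosphere', 'meat']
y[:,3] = ['context', 'hair', 'recording']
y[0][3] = 'context'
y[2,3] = 'recording'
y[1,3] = 'hair'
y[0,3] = 'context'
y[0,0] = 'woman'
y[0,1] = 'reflection'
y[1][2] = 'republic'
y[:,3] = ['context', 'hair', 'recording']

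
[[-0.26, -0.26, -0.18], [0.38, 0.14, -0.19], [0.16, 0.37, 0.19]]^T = [[-0.26, 0.38, 0.16], [-0.26, 0.14, 0.37], [-0.18, -0.19, 0.19]]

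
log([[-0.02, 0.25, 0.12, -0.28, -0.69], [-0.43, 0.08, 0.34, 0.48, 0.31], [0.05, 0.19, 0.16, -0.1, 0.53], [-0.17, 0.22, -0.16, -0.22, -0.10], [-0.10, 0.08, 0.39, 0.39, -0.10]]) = [[-0.03+0.24j, (4.2+0.76j), -0.72-1.16j, (-4.29-1.87j), -5.32+0.73j],[(-0.31+0.2j), (1.2+0.62j), -0.36-0.94j, -2.72-1.52j, -1.93+0.60j],[(-0.7-0.25j), (-1.52-0.77j), -0.49+1.18j, 2.47+1.90j, (2.37-0.74j)],[(0.53-0.05j), (2.48-0.14j), -0.25+0.22j, (-3.83+0.35j), (-3.35-0.14j)],[0.39+0.25j, 0.75+0.78j, 0.02-1.19j, (-0.28-1.92j), (-1.54+0.75j)]]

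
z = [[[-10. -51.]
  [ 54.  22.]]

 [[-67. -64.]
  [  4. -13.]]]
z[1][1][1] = -13.0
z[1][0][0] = -67.0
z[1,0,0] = -67.0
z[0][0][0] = -10.0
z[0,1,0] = 54.0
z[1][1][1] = -13.0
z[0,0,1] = -51.0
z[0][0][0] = -10.0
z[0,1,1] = 22.0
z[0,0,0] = -10.0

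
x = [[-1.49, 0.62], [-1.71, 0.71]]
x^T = [[-1.49, -1.71],  [0.62, 0.71]]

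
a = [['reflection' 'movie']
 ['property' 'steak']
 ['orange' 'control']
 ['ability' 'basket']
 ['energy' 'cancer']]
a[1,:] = ['property', 'steak']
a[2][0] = 'orange'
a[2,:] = ['orange', 'control']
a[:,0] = ['reflection', 'property', 'orange', 'ability', 'energy']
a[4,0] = 'energy'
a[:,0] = ['reflection', 'property', 'orange', 'ability', 'energy']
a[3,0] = 'ability'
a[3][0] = 'ability'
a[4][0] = 'energy'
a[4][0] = 'energy'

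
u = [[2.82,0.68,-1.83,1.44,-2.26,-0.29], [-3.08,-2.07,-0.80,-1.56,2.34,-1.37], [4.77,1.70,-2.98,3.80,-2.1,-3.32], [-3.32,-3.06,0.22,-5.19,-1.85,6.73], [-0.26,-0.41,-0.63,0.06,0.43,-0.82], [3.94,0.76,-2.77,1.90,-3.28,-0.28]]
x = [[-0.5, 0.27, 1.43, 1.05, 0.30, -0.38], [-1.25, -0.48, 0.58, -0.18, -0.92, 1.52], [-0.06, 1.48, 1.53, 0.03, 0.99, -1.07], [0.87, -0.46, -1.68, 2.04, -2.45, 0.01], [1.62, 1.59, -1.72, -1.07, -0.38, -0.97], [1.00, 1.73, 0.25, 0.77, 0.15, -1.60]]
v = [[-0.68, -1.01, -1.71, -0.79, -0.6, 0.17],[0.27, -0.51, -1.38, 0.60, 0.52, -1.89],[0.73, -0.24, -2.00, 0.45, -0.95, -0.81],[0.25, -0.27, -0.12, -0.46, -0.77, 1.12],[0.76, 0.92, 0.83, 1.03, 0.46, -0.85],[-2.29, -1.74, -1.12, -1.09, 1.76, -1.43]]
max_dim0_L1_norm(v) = 7.16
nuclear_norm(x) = 12.87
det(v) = 0.00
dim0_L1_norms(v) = [4.98, 4.69, 7.16, 4.42, 5.06, 6.27]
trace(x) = 0.61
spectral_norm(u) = 13.29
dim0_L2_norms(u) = [8.17, 4.21, 4.58, 7.04, 5.42, 7.68]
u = x @ v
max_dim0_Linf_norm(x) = 2.45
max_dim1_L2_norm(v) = 3.98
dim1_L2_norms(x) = [1.92, 2.31, 2.58, 3.74, 3.22, 2.69]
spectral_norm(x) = 4.32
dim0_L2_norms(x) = [2.49, 2.87, 3.25, 2.65, 2.84, 2.66]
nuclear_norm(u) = 24.19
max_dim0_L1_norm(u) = 18.19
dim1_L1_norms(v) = [4.96, 5.17, 5.18, 2.99, 4.85, 9.43]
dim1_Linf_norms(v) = [1.71, 1.89, 2.0, 1.12, 1.03, 2.29]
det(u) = -0.00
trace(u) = -7.27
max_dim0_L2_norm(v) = 3.28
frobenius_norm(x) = 6.87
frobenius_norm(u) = 15.60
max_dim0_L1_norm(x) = 7.19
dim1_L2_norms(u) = [4.36, 4.92, 8.02, 9.8, 1.22, 6.18]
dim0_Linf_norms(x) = [1.62, 1.73, 1.72, 2.04, 2.45, 1.6]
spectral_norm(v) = 4.62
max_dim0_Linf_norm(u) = 6.73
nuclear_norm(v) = 11.14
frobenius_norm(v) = 6.35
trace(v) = -4.62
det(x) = 0.00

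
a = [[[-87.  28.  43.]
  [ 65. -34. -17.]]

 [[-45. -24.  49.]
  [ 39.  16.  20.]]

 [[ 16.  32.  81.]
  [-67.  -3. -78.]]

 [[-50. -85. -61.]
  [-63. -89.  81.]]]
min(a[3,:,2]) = -61.0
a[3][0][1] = -85.0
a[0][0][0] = -87.0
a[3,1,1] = -89.0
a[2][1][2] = -78.0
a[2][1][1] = -3.0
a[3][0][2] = -61.0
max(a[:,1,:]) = 81.0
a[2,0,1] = 32.0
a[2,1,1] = -3.0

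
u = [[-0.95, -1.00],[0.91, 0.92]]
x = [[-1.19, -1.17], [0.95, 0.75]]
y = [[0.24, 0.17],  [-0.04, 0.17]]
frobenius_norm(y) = 0.34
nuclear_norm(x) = 2.17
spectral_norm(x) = 2.06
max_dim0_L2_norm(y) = 0.24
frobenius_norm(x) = 2.06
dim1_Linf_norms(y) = [0.24, 0.17]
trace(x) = -0.44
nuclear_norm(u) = 1.91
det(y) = 0.05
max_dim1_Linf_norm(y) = 0.24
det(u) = 0.04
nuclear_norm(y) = 0.46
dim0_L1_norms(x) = [2.14, 1.92]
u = y + x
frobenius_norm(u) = 1.89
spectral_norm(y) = 0.30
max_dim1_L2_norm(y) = 0.29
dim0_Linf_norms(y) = [0.24, 0.17]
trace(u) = -0.03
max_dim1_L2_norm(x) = 1.67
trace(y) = 0.41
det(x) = 0.22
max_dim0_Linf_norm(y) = 0.24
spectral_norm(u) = 1.89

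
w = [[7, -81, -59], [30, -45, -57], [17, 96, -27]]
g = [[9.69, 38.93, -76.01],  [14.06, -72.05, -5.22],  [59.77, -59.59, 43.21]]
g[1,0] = 14.06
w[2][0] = 17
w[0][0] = 7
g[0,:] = [9.69, 38.93, -76.01]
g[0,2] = -76.01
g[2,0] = 59.77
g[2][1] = -59.59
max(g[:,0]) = 59.77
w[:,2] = [-59, -57, -27]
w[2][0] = 17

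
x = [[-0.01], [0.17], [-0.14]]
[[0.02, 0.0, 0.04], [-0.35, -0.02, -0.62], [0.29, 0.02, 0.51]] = x @[[-2.07, -0.11, -3.62]]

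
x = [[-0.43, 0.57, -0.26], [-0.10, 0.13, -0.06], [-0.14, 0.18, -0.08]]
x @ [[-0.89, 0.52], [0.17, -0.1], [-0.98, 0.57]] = [[0.73, -0.43],  [0.17, -0.1],  [0.23, -0.14]]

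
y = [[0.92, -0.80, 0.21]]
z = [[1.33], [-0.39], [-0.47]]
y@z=[[1.44]]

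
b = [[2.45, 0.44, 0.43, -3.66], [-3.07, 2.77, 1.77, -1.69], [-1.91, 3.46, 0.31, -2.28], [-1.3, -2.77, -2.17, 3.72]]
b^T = [[2.45, -3.07, -1.91, -1.3], [0.44, 2.77, 3.46, -2.77], [0.43, 1.77, 0.31, -2.17], [-3.66, -1.69, -2.28, 3.72]]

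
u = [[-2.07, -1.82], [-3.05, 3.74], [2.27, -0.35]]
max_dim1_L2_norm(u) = 4.83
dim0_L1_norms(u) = [7.39, 5.91]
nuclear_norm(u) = 8.25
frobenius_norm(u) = 6.01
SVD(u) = [[-0.06,0.88], [-0.93,-0.22], [0.37,-0.41]] @ diag([5.1518150762953985, 3.1018706323209924]) @ [[0.73, -0.68],[-0.68, -0.73]]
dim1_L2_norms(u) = [2.76, 4.83, 2.3]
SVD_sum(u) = [[-0.21, 0.19],[-3.51, 3.24],[1.40, -1.29]] + [[-1.86, -2.01], [0.46, 0.5], [0.87, 0.94]]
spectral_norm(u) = 5.15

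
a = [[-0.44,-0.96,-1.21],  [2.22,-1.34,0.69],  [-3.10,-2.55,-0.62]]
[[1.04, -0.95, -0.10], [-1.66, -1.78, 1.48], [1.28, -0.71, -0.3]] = a @ [[-0.38, -0.46, 0.36], [0.17, 0.75, -0.38], [-0.86, 0.36, 0.25]]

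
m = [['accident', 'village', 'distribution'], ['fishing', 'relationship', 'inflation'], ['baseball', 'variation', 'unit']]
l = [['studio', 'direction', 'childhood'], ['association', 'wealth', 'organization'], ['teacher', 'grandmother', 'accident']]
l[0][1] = 'direction'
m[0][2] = 'distribution'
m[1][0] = 'fishing'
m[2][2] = 'unit'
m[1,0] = 'fishing'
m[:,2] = ['distribution', 'inflation', 'unit']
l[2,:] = ['teacher', 'grandmother', 'accident']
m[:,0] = ['accident', 'fishing', 'baseball']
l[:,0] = ['studio', 'association', 'teacher']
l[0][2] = 'childhood'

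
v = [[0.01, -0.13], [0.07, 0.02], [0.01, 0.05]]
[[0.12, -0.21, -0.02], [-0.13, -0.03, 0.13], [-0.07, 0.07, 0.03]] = v @ [[-1.62,-0.9,1.83], [-1.07,1.55,0.31]]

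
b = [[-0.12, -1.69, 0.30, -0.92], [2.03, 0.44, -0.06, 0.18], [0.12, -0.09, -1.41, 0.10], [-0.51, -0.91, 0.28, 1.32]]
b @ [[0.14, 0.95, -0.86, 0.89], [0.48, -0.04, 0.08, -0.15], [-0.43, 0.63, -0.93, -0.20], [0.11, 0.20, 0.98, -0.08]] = [[-1.06, -0.04, -1.21, 0.16], [0.54, 1.91, -1.48, 1.74], [0.59, -0.75, 1.30, 0.39], [-0.48, -0.01, 1.40, -0.48]]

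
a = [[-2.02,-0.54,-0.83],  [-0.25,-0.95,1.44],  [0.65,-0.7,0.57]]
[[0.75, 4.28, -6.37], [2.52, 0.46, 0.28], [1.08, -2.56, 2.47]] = a @ [[-0.41, -2.94, 3.02], [-1.21, 1.67, -0.3], [0.88, 0.91, 0.52]]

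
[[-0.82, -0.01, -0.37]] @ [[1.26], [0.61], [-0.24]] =[[-0.95]]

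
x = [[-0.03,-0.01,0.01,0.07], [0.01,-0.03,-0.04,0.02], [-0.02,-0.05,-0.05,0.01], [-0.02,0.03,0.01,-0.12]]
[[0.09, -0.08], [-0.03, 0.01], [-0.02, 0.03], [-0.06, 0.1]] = x @ [[-0.95,  0.35], [-0.25,  -1.14], [1.12,  0.11], [0.73,  -1.13]]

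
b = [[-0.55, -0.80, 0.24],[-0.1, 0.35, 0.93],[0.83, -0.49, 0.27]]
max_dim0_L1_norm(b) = 1.64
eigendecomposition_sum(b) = [[(-0.71-0j), -0.29+0.00j, (0.35-0j)], [(-0.29-0j), -0.12+0.00j, (0.14-0j)], [0.35+0.00j, (0.14-0j), (-0.17+0j)]] + [[(0.08+0.12j), -0.25-0.01j, -0.05+0.24j], [(0.1-0.23j), (0.24+0.37j), (0.39-0.16j)], [0.24+0.05j, (-0.32+0.29j), (0.22+0.35j)]] + [[(0.08-0.12j), (-0.25+0.01j), -0.05-0.24j], [0.10+0.23j, 0.24-0.37j, 0.39+0.16j], [0.24-0.05j, (-0.32-0.29j), 0.22-0.35j]]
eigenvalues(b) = [(-1+0j), (0.53+0.84j), (0.53-0.84j)]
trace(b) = 0.07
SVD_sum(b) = [[0.16,-0.23,-0.05],[-0.28,0.40,0.08],[0.47,-0.66,-0.14]] + [[-0.74,-0.53,0.01], [0.09,0.07,-0.00], [0.32,0.23,-0.00]] + [[0.03, -0.04, 0.28],[0.09, -0.12, 0.85],[0.04, -0.06, 0.41]]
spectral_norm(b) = 1.00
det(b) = -1.00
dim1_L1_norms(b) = [1.59, 1.38, 1.59]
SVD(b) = [[0.29, 0.91, 0.29], [-0.5, -0.11, 0.86], [0.82, -0.39, 0.42]] @ diag([1.0020291085268032, 1.0000987670576482, 0.9975671013995756]) @ [[0.57, -0.8, -0.17], [-0.81, -0.58, 0.01], [0.11, -0.13, 0.99]]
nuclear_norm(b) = 3.00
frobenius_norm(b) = 1.73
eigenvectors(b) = [[0.84+0.00j, (0.22-0.31j), 0.22+0.31j], [0.35+0.00j, (-0.66+0j), (-0.66-0j)], [-0.42+0.00j, (-0.11-0.64j), (-0.11+0.64j)]]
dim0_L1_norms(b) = [1.48, 1.64, 1.44]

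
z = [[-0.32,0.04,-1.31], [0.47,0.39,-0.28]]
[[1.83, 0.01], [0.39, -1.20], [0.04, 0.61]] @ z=[[-0.58, 0.08, -2.4], [-0.69, -0.45, -0.17], [0.27, 0.24, -0.22]]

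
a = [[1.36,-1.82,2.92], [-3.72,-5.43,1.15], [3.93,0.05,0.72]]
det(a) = 43.274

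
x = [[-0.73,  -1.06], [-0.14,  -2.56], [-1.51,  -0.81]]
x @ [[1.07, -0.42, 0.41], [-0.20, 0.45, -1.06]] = [[-0.57, -0.17, 0.82], [0.36, -1.09, 2.66], [-1.45, 0.27, 0.24]]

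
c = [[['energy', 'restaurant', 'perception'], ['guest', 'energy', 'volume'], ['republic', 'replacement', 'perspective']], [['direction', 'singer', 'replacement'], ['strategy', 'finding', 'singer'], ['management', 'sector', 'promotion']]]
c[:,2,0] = ['republic', 'management']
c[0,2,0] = 'republic'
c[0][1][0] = 'guest'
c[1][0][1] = 'singer'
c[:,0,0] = ['energy', 'direction']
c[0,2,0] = 'republic'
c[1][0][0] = 'direction'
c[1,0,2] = 'replacement'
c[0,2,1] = 'replacement'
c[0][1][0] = 'guest'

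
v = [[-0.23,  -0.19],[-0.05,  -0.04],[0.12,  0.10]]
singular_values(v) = [0.34, 0.0]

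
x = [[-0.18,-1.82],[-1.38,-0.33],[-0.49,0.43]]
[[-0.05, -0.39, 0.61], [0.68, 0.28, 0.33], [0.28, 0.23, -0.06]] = x@[[-0.51, -0.26, -0.16], [0.08, 0.24, -0.32]]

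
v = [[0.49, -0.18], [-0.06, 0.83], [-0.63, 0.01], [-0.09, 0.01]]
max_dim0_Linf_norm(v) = 0.83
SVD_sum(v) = [[0.27, -0.35], [-0.43, 0.55], [-0.24, 0.31], [-0.04, 0.05]] + [[0.22, 0.17], [0.37, 0.28], [-0.39, -0.3], [-0.05, -0.04]]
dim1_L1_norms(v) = [0.67, 0.89, 0.64, 0.1]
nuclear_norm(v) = 1.65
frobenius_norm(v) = 1.17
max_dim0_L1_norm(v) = 1.27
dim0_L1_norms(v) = [1.27, 1.03]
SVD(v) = [[0.49, 0.38], [-0.76, 0.63], [-0.43, -0.67], [-0.07, -0.09]] @ diag([0.9136700822557965, 0.7317150953688779]) @ [[0.62, -0.79], [0.79, 0.62]]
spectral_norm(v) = 0.91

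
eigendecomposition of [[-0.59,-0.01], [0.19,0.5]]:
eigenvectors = [[-0.99,0.01], [0.17,-1.00]]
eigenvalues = [-0.59, 0.5]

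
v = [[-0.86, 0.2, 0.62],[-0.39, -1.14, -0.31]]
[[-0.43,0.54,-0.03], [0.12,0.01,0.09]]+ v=[[-1.29, 0.74, 0.59], [-0.27, -1.13, -0.22]]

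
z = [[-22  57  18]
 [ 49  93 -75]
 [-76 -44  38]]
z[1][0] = 49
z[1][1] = 93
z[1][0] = 49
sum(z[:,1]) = 106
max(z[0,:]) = 57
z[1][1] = 93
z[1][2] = -75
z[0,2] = 18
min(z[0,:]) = -22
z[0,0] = -22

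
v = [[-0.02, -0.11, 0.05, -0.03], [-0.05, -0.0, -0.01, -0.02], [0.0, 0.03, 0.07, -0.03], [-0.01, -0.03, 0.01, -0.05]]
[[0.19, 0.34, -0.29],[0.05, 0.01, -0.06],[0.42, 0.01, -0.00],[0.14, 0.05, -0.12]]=v@[[-0.93,-0.87,0.89], [1.15,-2.49,1.98], [4.47,1.61,-0.45], [-2.42,0.99,1.02]]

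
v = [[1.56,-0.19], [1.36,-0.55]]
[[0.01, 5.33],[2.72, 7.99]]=v @ [[-0.85, 2.36], [-7.04, -8.69]]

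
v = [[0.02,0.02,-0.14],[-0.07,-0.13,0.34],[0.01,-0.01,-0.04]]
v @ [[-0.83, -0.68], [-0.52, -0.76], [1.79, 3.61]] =[[-0.28, -0.53], [0.73, 1.37], [-0.07, -0.14]]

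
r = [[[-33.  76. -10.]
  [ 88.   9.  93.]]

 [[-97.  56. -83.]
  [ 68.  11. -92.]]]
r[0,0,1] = 76.0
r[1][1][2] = -92.0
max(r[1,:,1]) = 56.0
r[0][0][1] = 76.0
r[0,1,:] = [88.0, 9.0, 93.0]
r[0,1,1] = 9.0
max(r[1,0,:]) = 56.0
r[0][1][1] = 9.0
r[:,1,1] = [9.0, 11.0]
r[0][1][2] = 93.0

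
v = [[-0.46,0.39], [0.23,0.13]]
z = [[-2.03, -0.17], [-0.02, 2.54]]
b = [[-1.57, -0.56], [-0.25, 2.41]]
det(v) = -0.15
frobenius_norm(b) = 2.94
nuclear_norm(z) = 4.57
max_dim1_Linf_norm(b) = 2.41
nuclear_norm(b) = 4.06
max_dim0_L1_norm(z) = 2.71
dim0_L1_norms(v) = [0.69, 0.52]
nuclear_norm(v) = 0.86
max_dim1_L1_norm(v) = 0.85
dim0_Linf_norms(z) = [2.03, 2.54]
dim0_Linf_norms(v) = [0.46, 0.39]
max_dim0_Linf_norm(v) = 0.46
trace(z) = 0.51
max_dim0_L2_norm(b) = 2.47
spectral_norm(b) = 2.48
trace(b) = 0.84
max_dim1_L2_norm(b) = 2.42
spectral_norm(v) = 0.61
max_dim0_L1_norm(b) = 2.97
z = v + b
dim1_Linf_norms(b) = [1.57, 2.41]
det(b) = -3.92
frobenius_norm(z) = 3.26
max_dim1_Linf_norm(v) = 0.46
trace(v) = -0.33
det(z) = -5.16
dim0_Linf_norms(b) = [1.57, 2.41]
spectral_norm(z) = 2.55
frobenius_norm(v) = 0.66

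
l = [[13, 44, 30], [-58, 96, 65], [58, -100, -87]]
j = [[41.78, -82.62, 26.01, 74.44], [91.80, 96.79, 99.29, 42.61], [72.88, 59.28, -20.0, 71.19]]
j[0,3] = 74.44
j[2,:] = [72.88, 59.28, -20.0, 71.19]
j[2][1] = 59.28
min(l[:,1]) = -100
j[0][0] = 41.78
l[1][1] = 96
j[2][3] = 71.19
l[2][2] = -87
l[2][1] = -100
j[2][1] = 59.28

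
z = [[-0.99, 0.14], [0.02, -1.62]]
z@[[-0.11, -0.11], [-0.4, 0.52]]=[[0.05, 0.18],[0.65, -0.84]]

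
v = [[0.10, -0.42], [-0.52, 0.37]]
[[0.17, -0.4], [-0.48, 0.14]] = v @ [[0.76,0.49],[-0.23,1.07]]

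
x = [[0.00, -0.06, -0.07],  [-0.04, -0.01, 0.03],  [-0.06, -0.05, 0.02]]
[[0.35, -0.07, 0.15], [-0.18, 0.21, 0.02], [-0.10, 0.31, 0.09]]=x @ [[3.4, -2.92, -0.98], [-3.02, -1.68, -1.09], [-2.36, 2.50, -1.15]]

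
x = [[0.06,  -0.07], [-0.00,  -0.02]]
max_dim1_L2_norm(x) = 0.09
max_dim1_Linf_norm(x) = 0.07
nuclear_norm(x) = 0.11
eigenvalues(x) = [0.06, -0.02]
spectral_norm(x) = 0.09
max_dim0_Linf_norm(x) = 0.07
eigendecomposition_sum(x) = [[0.06, -0.05], [0.0, 0.00]] + [[-0.00, -0.02],[-0.0, -0.02]]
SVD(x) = [[0.99, -0.17], [0.17, 0.99]] @ diag([0.09346201780516601, 0.012839440322180496]) @ [[0.63,-0.77], [-0.77,-0.63]]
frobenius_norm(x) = 0.09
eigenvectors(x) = [[1.0, 0.66], [0.0, 0.75]]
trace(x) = 0.04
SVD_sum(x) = [[0.06, -0.07], [0.01, -0.01]] + [[0.00, 0.0], [-0.01, -0.01]]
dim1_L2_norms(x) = [0.09, 0.02]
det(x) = -0.00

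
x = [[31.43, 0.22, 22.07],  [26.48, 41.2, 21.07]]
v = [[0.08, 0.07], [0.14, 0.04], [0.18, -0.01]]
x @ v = [[6.52, 1.99], [11.68, 3.29]]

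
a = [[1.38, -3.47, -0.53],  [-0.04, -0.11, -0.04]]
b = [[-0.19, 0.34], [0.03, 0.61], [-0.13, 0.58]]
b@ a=[[-0.28, 0.62, 0.09], [0.02, -0.17, -0.04], [-0.20, 0.39, 0.05]]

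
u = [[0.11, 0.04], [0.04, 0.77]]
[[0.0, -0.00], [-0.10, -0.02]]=u @ [[0.05, 0.01], [-0.13, -0.03]]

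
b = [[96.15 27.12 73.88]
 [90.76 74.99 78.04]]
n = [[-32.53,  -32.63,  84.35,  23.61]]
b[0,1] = 27.12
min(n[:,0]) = -32.53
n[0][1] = -32.63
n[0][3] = 23.61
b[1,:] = [90.76, 74.99, 78.04]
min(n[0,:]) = -32.63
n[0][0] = -32.53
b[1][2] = 78.04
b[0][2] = 73.88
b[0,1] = 27.12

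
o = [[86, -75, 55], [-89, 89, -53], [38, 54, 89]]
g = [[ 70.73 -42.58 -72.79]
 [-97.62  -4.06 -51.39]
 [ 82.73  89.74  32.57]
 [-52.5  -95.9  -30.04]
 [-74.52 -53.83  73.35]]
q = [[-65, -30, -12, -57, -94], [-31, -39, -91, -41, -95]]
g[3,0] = -52.5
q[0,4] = -94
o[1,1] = 89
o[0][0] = 86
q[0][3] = -57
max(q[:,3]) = -41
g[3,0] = -52.5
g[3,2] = -30.04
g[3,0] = -52.5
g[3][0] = -52.5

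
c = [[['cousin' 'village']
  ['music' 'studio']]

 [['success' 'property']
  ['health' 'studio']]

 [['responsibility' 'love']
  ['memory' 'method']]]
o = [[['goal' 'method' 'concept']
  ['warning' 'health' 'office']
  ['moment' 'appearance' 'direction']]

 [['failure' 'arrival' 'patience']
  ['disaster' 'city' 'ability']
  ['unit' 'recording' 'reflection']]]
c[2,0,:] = ['responsibility', 'love']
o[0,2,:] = ['moment', 'appearance', 'direction']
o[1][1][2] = 'ability'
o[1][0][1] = 'arrival'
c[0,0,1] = 'village'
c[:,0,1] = ['village', 'property', 'love']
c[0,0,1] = 'village'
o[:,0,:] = [['goal', 'method', 'concept'], ['failure', 'arrival', 'patience']]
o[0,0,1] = 'method'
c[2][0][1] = 'love'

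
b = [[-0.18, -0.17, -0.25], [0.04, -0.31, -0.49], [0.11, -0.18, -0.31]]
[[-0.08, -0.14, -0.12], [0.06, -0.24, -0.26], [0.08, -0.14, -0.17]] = b@[[0.56, 0.03, -0.09], [0.03, 0.72, 0.04], [-0.09, 0.04, 0.50]]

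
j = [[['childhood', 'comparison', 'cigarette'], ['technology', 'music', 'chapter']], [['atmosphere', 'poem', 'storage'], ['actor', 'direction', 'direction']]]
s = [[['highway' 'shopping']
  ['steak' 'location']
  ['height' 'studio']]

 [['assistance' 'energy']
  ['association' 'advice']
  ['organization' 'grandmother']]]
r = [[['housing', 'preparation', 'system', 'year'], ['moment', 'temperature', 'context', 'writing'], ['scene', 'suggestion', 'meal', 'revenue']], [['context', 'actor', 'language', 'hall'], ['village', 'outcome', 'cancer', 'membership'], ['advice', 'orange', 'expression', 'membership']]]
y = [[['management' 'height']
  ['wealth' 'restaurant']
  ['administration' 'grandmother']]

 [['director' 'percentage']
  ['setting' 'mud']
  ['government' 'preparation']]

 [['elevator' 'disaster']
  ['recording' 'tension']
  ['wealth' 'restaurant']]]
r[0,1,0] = 'moment'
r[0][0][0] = 'housing'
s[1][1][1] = 'advice'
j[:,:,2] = [['cigarette', 'chapter'], ['storage', 'direction']]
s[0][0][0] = 'highway'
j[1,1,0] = 'actor'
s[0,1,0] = 'steak'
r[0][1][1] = 'temperature'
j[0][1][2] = 'chapter'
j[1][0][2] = 'storage'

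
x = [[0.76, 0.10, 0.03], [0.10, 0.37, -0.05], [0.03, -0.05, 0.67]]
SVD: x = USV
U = [[-0.96,0.11,0.24], [-0.21,0.20,-0.96], [-0.16,-0.97,-0.16]]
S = [0.79, 0.68, 0.34]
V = [[-0.96, -0.21, -0.16], [0.11, 0.20, -0.97], [0.24, -0.96, -0.16]]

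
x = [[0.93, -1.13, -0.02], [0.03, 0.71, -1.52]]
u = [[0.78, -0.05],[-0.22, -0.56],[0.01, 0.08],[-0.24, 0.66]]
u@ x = [[0.72, -0.92, 0.06], [-0.22, -0.15, 0.86], [0.01, 0.05, -0.12], [-0.2, 0.74, -1.0]]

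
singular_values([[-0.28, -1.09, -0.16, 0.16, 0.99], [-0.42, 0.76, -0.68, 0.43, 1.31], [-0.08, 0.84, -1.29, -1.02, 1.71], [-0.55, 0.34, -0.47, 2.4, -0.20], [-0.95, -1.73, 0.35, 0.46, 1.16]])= [2.99, 2.87, 2.51, 0.45, 0.2]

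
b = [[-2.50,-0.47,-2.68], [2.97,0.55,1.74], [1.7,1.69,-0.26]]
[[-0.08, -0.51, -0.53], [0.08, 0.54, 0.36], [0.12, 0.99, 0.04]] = b @ [[0.01, 0.06, 0.01], [0.06, 0.53, 0.04], [0.01, 0.04, 0.18]]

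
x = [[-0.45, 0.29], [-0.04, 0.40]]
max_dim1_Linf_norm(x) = 0.45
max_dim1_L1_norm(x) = 0.74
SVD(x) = [[-0.84, -0.54], [-0.54, 0.84]] @ diag([0.6098843213495202, 0.27611793598394735]) @ [[0.66, -0.75], [0.75, 0.66]]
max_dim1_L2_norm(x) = 0.54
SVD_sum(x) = [[-0.34, 0.39], [-0.22, 0.25]] + [[-0.11, -0.1], [0.18, 0.15]]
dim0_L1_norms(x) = [0.49, 0.69]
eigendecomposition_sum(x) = [[-0.44, 0.15], [-0.02, 0.01]] + [[-0.01, 0.14], [-0.02, 0.39]]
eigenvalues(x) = [-0.44, 0.39]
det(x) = -0.17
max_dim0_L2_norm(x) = 0.49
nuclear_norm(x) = 0.89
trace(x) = -0.05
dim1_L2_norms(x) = [0.54, 0.4]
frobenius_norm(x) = 0.67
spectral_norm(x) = 0.61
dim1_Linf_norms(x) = [0.45, 0.4]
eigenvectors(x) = [[-1.00, -0.33], [-0.05, -0.94]]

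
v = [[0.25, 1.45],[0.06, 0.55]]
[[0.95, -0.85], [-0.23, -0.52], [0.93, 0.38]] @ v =[[0.19, 0.91],[-0.09, -0.62],[0.26, 1.56]]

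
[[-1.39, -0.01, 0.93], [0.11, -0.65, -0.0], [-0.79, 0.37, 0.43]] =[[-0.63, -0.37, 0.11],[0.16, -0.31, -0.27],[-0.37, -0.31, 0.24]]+[[-0.76, 0.36, 0.82], [-0.05, -0.34, 0.27], [-0.42, 0.68, 0.19]]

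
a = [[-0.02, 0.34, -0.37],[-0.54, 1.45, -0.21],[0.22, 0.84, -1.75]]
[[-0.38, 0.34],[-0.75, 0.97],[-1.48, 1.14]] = a @[[0.63, 0.41], [-0.16, 0.79], [0.85, -0.22]]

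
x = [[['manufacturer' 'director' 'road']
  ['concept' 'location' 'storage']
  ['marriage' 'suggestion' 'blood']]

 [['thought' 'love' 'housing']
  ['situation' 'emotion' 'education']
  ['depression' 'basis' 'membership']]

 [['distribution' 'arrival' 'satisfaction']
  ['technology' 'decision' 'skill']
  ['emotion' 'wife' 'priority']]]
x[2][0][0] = 'distribution'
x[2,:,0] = ['distribution', 'technology', 'emotion']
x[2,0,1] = 'arrival'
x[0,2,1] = 'suggestion'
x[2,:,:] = [['distribution', 'arrival', 'satisfaction'], ['technology', 'decision', 'skill'], ['emotion', 'wife', 'priority']]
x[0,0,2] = 'road'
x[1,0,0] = 'thought'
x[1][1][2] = 'education'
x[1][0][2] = 'housing'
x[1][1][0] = 'situation'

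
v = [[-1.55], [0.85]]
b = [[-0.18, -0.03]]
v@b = [[0.28, 0.05],[-0.15, -0.03]]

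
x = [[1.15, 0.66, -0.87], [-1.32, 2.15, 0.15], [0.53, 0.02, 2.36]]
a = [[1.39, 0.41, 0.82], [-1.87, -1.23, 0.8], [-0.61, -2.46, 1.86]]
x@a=[[0.89, 1.8, -0.15], [-5.95, -3.55, 0.92], [-0.74, -5.61, 4.84]]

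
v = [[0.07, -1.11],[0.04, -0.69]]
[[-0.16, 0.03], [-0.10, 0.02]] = v @ [[0.16, 0.05], [0.15, -0.02]]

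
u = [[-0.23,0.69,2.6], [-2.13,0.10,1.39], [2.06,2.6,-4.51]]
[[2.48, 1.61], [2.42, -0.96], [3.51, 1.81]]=u @ [[-0.87, 0.79],[2.44, 0.87],[0.23, 0.46]]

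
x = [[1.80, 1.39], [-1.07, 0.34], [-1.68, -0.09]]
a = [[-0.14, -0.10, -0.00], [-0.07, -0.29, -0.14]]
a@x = [[-0.15, -0.23],[0.42, -0.18]]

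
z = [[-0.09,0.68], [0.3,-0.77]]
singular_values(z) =[1.07, 0.13]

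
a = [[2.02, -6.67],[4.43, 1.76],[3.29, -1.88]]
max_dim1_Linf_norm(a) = 6.67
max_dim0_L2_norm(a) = 7.15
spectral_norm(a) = 7.57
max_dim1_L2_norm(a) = 6.97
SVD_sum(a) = [[3.16, -6.07],[0.22, -0.43],[1.47, -2.83]] + [[-1.14, -0.6],[4.21, 2.19],[1.82, 0.95]]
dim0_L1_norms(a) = [9.74, 10.31]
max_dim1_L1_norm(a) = 8.69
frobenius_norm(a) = 9.25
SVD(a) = [[0.90, -0.24], [0.06, 0.89], [0.42, 0.38]] @ diag([7.569677453206775, 5.324498404020138]) @ [[0.46, -0.89], [0.89, 0.46]]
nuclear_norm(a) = 12.89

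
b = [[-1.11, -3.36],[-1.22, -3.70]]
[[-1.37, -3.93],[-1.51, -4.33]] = b@[[-0.46, 0.24], [0.56, 1.09]]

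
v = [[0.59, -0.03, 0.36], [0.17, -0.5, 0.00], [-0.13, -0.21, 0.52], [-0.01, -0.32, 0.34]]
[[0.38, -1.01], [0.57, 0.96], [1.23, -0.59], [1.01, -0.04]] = v @ [[-0.48, -0.52], [-1.31, -2.10], [1.72, -2.12]]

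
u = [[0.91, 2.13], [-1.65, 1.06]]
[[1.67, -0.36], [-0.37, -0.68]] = u @ [[0.57, 0.24], [0.54, -0.27]]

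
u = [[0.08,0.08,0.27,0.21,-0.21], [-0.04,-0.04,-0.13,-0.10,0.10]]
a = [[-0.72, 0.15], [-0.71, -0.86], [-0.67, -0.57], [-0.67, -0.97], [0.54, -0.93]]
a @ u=[[-0.06,-0.06,-0.21,-0.17,0.17], [-0.02,-0.02,-0.08,-0.06,0.06], [-0.03,-0.03,-0.11,-0.08,0.08], [-0.01,-0.01,-0.05,-0.04,0.04], [0.08,0.08,0.27,0.21,-0.21]]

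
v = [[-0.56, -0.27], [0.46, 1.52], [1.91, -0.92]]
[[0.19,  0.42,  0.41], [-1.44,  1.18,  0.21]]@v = [[0.87,  0.21],[1.75,  1.99]]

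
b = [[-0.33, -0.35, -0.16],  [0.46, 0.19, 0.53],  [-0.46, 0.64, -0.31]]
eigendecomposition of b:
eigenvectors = [[-0.13,  -0.47,  -0.39], [-0.50,  -0.38,  0.61], [0.86,  0.79,  0.7]]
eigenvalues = [-0.61, -0.34, 0.5]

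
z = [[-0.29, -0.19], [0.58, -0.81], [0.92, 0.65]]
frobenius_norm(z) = 1.54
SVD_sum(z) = [[-0.29, -0.19], [0.03, 0.02], [0.94, 0.63]] + [[-0.0, 0.0], [0.55, -0.83], [-0.02, 0.02]]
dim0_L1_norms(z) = [1.79, 1.65]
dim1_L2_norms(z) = [0.35, 1.0, 1.13]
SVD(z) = [[-0.29, 0.0], [0.03, -1.0], [0.96, 0.03]] @ diag([1.178672725189797, 0.9961579226677151]) @ [[0.83, 0.56],  [-0.56, 0.83]]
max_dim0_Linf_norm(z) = 0.92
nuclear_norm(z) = 2.17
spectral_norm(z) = 1.18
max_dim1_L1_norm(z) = 1.57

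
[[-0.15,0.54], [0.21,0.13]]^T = [[-0.15, 0.21], [0.54, 0.13]]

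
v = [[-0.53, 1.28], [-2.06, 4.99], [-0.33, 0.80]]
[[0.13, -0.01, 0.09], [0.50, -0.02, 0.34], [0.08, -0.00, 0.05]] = v @ [[-0.05, 0.01, -0.02], [0.08, -0.0, 0.06]]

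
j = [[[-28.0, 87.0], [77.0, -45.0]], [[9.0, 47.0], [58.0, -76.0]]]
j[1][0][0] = 9.0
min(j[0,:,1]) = -45.0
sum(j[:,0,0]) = -19.0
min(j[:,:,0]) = -28.0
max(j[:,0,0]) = 9.0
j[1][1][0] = 58.0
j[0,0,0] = -28.0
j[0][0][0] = -28.0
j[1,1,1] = -76.0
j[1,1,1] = -76.0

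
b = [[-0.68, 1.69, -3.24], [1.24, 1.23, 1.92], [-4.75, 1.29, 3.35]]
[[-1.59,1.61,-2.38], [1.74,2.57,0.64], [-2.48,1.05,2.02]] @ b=[[14.38, -3.78, 0.27], [-1.04, 6.93, 1.44], [-6.61, -0.29, 16.82]]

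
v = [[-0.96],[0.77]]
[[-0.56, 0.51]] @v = [[0.93]]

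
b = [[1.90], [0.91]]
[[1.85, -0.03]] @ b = [[3.49]]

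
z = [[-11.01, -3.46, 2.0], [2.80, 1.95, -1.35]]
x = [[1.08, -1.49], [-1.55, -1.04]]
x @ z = [[-16.06, -6.64, 4.17], [14.15, 3.34, -1.70]]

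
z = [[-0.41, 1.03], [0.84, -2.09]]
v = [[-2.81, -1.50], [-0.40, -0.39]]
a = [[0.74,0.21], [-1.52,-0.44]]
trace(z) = -2.50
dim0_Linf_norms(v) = [2.81, 1.5]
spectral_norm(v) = 3.23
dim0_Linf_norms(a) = [1.52, 0.44]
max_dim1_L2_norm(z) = 2.25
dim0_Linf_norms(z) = [0.84, 2.09]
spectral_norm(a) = 1.76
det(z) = -0.01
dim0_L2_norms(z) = [0.93, 2.33]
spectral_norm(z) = 2.51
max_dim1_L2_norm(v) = 3.19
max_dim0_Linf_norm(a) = 1.52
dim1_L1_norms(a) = [0.95, 1.96]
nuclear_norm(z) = 2.51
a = z @ v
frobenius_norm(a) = 1.76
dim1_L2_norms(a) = [0.77, 1.58]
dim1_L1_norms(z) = [1.44, 2.93]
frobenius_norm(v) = 3.23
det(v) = 0.50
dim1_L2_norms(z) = [1.11, 2.25]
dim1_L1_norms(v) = [4.31, 0.79]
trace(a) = 0.30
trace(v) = -3.20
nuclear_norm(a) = 1.76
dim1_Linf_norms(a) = [0.74, 1.52]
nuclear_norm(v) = 3.38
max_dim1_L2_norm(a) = 1.58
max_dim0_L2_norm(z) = 2.33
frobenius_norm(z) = 2.51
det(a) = -0.01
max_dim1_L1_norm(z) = 2.93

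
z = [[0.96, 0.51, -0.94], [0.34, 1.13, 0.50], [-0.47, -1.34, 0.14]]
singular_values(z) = [2.05, 1.22, 0.23]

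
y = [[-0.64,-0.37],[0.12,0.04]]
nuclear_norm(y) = 0.77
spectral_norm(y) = 0.75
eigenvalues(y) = [-0.57, -0.03]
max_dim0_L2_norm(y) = 0.65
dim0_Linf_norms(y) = [0.64, 0.37]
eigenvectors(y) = [[-0.98, 0.52], [0.19, -0.85]]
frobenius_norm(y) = 0.75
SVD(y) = [[-0.99,0.17], [0.17,0.99]] @ diag([0.7495805218708853, 0.025080694403687136]) @ [[0.87, 0.5], [0.50, -0.87]]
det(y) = 0.02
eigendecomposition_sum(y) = [[-0.64, -0.39],[0.13, 0.08]] + [[0.0, 0.02], [-0.01, -0.04]]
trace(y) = -0.60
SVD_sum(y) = [[-0.64, -0.37], [0.11, 0.06]] + [[0.0, -0.00], [0.01, -0.02]]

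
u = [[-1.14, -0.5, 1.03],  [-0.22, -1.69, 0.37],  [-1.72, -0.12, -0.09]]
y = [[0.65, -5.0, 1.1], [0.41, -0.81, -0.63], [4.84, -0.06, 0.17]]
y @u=[[-1.53, 7.99, -1.28],[0.79, 1.24, 0.18],[-5.8, -2.34, 4.95]]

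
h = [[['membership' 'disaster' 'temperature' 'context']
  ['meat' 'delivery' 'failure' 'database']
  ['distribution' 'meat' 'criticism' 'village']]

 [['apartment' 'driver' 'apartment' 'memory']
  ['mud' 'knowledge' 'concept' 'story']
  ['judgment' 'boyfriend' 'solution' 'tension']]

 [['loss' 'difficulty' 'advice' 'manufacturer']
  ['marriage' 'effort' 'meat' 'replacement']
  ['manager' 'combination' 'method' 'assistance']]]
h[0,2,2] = 'criticism'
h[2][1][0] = 'marriage'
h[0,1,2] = 'failure'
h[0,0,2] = 'temperature'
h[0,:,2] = ['temperature', 'failure', 'criticism']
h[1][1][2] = 'concept'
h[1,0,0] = 'apartment'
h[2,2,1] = 'combination'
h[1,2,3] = 'tension'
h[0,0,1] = 'disaster'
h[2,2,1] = 'combination'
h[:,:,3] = [['context', 'database', 'village'], ['memory', 'story', 'tension'], ['manufacturer', 'replacement', 'assistance']]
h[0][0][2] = 'temperature'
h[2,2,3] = 'assistance'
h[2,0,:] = ['loss', 'difficulty', 'advice', 'manufacturer']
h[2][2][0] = 'manager'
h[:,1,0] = ['meat', 'mud', 'marriage']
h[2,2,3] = 'assistance'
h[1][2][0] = 'judgment'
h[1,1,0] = 'mud'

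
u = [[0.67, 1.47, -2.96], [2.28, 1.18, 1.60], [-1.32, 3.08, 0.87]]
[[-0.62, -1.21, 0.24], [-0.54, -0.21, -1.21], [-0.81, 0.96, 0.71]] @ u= [[-3.49,-1.60,0.11], [0.76,-4.77,0.21], [0.71,2.13,4.55]]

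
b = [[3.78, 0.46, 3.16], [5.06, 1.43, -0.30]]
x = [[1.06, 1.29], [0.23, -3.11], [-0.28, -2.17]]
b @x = [[3.23, -3.41], [5.78, 2.73]]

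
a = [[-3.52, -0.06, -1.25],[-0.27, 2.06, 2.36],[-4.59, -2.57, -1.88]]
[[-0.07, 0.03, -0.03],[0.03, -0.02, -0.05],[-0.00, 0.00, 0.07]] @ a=[[0.38, 0.14, 0.21], [0.13, 0.09, 0.01], [-0.32, -0.18, -0.13]]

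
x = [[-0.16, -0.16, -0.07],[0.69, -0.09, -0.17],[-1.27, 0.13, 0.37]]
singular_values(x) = [1.51, 0.2, 0.03]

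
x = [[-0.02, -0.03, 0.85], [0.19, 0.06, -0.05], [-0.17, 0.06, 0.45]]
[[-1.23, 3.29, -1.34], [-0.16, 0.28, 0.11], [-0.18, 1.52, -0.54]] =x @ [[-1.89, 2.06, -0.3], [2.19, 1.42, 1.59], [-1.41, 3.97, -1.53]]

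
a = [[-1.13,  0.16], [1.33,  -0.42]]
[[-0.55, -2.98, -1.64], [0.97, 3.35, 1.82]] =a @ [[0.28,2.73,1.52],[-1.43,0.67,0.47]]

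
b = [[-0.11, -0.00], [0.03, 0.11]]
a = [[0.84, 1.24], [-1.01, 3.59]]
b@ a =[[-0.09,-0.14], [-0.09,0.43]]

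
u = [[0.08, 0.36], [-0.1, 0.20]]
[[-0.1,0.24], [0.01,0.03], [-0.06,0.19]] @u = [[-0.03, 0.01], [-0.0, 0.01], [-0.02, 0.02]]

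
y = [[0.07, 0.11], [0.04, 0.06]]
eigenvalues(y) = [0.13, -0.0]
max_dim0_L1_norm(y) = 0.17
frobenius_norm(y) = 0.15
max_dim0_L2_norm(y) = 0.13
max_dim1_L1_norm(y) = 0.18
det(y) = -0.00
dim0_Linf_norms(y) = [0.07, 0.11]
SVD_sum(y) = [[0.07, 0.11], [0.04, 0.06]] + [[-0.0, 0.00], [0.00, -0.0]]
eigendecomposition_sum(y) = [[0.07,0.11], [0.04,0.06]] + [[-0.0,  0.0], [0.00,  -0.0]]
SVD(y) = [[-0.88,  -0.48], [-0.48,  0.88]] @ diag([0.14899059719303157, 0.0013423665906975354]) @ [[-0.54, -0.84], [0.84, -0.54]]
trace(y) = 0.13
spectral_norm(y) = 0.15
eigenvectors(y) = [[0.87, -0.84],[0.49, 0.55]]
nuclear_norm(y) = 0.15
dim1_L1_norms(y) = [0.18, 0.1]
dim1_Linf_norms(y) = [0.11, 0.06]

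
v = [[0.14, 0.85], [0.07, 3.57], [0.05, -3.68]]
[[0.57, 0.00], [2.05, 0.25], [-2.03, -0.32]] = v @ [[0.68, -0.46], [0.56, 0.08]]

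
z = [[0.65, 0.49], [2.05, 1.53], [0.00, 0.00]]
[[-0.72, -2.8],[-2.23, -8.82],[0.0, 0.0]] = z@[[0.97,-4.17],[-2.76,-0.18]]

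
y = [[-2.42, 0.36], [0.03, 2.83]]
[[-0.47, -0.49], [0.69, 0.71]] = y @ [[0.23, 0.24], [0.24, 0.25]]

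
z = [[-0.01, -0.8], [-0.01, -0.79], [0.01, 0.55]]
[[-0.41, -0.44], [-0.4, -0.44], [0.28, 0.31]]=z @ [[-0.79, 0.44], [0.52, 0.55]]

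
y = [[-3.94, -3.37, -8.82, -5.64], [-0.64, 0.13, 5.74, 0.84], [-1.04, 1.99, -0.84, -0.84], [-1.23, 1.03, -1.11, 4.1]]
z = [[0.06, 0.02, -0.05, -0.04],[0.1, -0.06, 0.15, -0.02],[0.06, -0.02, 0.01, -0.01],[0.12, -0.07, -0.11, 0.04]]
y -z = [[-4.0, -3.39, -8.77, -5.60], [-0.74, 0.19, 5.59, 0.86], [-1.1, 2.01, -0.85, -0.83], [-1.35, 1.1, -1.00, 4.06]]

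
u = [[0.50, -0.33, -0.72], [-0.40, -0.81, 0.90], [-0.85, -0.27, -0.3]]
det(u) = 0.953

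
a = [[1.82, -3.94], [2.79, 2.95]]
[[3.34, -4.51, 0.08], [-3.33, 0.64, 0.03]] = a @ [[-0.20, -0.66, 0.02], [-0.94, 0.84, -0.01]]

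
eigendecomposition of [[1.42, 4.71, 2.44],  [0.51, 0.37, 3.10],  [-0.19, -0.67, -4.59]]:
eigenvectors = [[0.98,  0.89,  0.13], [0.19,  -0.45,  -0.57], [-0.05,  0.04,  0.81]]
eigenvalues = [2.23, -0.88, -4.15]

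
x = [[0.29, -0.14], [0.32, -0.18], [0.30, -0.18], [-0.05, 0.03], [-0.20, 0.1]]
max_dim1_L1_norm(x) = 0.5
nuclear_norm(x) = 0.67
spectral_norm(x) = 0.64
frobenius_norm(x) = 0.64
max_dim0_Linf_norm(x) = 0.32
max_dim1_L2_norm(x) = 0.37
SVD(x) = [[-0.50, 0.68], [-0.57, -0.20], [-0.54, -0.61], [0.09, 0.10], [0.35, -0.34]] @ diag([0.643231293411727, 0.023526648207440704]) @ [[-0.88, 0.48], [0.48, 0.88]]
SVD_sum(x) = [[0.28, -0.15], [0.32, -0.18], [0.31, -0.17], [-0.05, 0.03], [-0.20, 0.11]] + [[0.01,0.01], [-0.00,-0.0], [-0.01,-0.01], [0.0,0.00], [-0.00,-0.01]]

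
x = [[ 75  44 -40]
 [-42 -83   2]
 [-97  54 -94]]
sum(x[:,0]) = -64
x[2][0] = -97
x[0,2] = -40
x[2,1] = 54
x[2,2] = -94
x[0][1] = 44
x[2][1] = 54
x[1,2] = 2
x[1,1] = -83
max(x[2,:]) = 54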